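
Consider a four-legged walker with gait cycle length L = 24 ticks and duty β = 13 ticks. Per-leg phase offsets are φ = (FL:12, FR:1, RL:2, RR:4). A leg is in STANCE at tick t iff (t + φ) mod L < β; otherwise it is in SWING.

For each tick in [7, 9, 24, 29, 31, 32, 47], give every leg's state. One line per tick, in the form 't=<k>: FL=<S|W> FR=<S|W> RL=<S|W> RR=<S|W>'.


t=7: phase=(19,8,9,11) vs β=13 → FL=W FR=S RL=S RR=S
t=9: phase=(21,10,11,13) vs β=13 → FL=W FR=S RL=S RR=W
t=24: phase=(12,1,2,4) vs β=13 → FL=S FR=S RL=S RR=S
t=29: phase=(17,6,7,9) vs β=13 → FL=W FR=S RL=S RR=S
t=31: phase=(19,8,9,11) vs β=13 → FL=W FR=S RL=S RR=S
t=32: phase=(20,9,10,12) vs β=13 → FL=W FR=S RL=S RR=S
t=47: phase=(11,0,1,3) vs β=13 → FL=S FR=S RL=S RR=S

t=7: FL=W FR=S RL=S RR=S
t=9: FL=W FR=S RL=S RR=W
t=24: FL=S FR=S RL=S RR=S
t=29: FL=W FR=S RL=S RR=S
t=31: FL=W FR=S RL=S RR=S
t=32: FL=W FR=S RL=S RR=S
t=47: FL=S FR=S RL=S RR=S


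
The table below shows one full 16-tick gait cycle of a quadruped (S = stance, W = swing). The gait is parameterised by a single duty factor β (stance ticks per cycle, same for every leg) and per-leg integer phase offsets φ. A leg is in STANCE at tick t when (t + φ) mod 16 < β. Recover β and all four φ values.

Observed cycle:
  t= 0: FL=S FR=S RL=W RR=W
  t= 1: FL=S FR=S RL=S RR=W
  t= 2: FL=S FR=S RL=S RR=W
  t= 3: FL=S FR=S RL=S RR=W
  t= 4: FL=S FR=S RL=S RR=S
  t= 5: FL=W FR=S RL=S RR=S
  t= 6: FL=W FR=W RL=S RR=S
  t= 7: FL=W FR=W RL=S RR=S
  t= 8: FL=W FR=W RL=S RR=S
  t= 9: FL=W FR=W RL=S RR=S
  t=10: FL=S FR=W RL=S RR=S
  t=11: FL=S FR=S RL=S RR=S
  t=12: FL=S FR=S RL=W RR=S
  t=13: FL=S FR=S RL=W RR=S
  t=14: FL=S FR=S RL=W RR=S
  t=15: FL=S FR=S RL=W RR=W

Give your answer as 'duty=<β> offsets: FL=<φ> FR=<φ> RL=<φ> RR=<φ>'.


duty=11 offsets: FL=6 FR=5 RL=15 RR=12

duty β = stance ticks per leg = 11
FL: stance ticks = 11; W→S at t=10 → φ=6
FR: stance ticks = 11; W→S at t=11 → φ=5
RL: stance ticks = 11; W→S at t=1 → φ=15
RR: stance ticks = 11; W→S at t=4 → φ=12


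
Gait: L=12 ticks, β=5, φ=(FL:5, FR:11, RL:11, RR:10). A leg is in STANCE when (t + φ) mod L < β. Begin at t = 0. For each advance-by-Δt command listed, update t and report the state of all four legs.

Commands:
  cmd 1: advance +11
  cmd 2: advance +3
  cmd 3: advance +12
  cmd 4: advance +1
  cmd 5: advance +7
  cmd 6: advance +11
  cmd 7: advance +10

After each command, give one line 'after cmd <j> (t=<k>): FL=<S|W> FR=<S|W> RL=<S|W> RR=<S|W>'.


start t=0: FL=W FR=W RL=W RR=W
cmd 1: advance +11 → t=11, phase=(4,10,10,9) → FL=S FR=W RL=W RR=W
cmd 2: advance +3 → t=14, phase=(7,1,1,0) → FL=W FR=S RL=S RR=S
cmd 3: advance +12 → t=26, phase=(7,1,1,0) → FL=W FR=S RL=S RR=S
cmd 4: advance +1 → t=27, phase=(8,2,2,1) → FL=W FR=S RL=S RR=S
cmd 5: advance +7 → t=34, phase=(3,9,9,8) → FL=S FR=W RL=W RR=W
cmd 6: advance +11 → t=45, phase=(2,8,8,7) → FL=S FR=W RL=W RR=W
cmd 7: advance +10 → t=55, phase=(0,6,6,5) → FL=S FR=W RL=W RR=W

after cmd 1 (t=11): FL=S FR=W RL=W RR=W
after cmd 2 (t=14): FL=W FR=S RL=S RR=S
after cmd 3 (t=26): FL=W FR=S RL=S RR=S
after cmd 4 (t=27): FL=W FR=S RL=S RR=S
after cmd 5 (t=34): FL=S FR=W RL=W RR=W
after cmd 6 (t=45): FL=S FR=W RL=W RR=W
after cmd 7 (t=55): FL=S FR=W RL=W RR=W


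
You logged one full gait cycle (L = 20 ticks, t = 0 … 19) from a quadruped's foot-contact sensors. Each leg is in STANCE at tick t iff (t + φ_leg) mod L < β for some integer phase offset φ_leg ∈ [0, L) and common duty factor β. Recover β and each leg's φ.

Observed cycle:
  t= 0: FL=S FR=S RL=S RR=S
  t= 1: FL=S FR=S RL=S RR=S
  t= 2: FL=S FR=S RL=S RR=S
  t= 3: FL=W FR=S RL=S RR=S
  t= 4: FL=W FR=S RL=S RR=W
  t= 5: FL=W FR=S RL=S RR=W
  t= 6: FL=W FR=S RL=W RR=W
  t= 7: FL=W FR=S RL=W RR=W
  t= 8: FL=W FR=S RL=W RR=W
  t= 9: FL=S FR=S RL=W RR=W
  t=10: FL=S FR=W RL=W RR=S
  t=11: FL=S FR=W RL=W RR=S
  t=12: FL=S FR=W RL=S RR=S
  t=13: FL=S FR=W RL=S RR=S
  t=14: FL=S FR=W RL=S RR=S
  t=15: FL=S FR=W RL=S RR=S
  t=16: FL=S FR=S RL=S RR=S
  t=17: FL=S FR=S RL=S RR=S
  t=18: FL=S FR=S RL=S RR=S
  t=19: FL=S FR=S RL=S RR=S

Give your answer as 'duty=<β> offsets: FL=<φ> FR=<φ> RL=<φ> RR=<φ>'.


duty=14 offsets: FL=11 FR=4 RL=8 RR=10

duty β = stance ticks per leg = 14
FL: stance ticks = 14; W→S at t=9 → φ=11
FR: stance ticks = 14; W→S at t=16 → φ=4
RL: stance ticks = 14; W→S at t=12 → φ=8
RR: stance ticks = 14; W→S at t=10 → φ=10


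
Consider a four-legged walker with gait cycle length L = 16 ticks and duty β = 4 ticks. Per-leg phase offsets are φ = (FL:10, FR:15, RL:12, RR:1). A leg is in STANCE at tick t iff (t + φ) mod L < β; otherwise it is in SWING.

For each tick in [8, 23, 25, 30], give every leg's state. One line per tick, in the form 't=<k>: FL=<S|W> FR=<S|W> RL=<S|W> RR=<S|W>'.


t=8: FL=S FR=W RL=W RR=W
t=23: FL=S FR=W RL=S RR=W
t=25: FL=S FR=W RL=W RR=W
t=30: FL=W FR=W RL=W RR=W

t=8: phase=(2,7,4,9) vs β=4 → FL=S FR=W RL=W RR=W
t=23: phase=(1,6,3,8) vs β=4 → FL=S FR=W RL=S RR=W
t=25: phase=(3,8,5,10) vs β=4 → FL=S FR=W RL=W RR=W
t=30: phase=(8,13,10,15) vs β=4 → FL=W FR=W RL=W RR=W


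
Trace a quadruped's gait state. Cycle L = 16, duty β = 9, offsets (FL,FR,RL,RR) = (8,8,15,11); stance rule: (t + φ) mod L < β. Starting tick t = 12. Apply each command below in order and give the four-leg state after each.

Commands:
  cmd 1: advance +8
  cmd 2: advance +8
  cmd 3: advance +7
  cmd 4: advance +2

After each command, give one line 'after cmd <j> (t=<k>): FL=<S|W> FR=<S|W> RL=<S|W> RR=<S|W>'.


after cmd 1 (t=20): FL=W FR=W RL=S RR=W
after cmd 2 (t=28): FL=S FR=S RL=W RR=S
after cmd 3 (t=35): FL=W FR=W RL=S RR=W
after cmd 4 (t=37): FL=W FR=W RL=S RR=S

start t=12: FL=S FR=S RL=W RR=S
cmd 1: advance +8 → t=20, phase=(12,12,3,15) → FL=W FR=W RL=S RR=W
cmd 2: advance +8 → t=28, phase=(4,4,11,7) → FL=S FR=S RL=W RR=S
cmd 3: advance +7 → t=35, phase=(11,11,2,14) → FL=W FR=W RL=S RR=W
cmd 4: advance +2 → t=37, phase=(13,13,4,0) → FL=W FR=W RL=S RR=S


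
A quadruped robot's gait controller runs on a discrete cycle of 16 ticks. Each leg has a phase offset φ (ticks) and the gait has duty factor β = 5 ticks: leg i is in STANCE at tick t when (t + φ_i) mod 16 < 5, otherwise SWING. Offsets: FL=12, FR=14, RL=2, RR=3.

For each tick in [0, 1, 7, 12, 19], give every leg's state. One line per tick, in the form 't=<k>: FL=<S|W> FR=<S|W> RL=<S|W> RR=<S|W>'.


t=0: phase=(12,14,2,3) vs β=5 → FL=W FR=W RL=S RR=S
t=1: phase=(13,15,3,4) vs β=5 → FL=W FR=W RL=S RR=S
t=7: phase=(3,5,9,10) vs β=5 → FL=S FR=W RL=W RR=W
t=12: phase=(8,10,14,15) vs β=5 → FL=W FR=W RL=W RR=W
t=19: phase=(15,1,5,6) vs β=5 → FL=W FR=S RL=W RR=W

t=0: FL=W FR=W RL=S RR=S
t=1: FL=W FR=W RL=S RR=S
t=7: FL=S FR=W RL=W RR=W
t=12: FL=W FR=W RL=W RR=W
t=19: FL=W FR=S RL=W RR=W


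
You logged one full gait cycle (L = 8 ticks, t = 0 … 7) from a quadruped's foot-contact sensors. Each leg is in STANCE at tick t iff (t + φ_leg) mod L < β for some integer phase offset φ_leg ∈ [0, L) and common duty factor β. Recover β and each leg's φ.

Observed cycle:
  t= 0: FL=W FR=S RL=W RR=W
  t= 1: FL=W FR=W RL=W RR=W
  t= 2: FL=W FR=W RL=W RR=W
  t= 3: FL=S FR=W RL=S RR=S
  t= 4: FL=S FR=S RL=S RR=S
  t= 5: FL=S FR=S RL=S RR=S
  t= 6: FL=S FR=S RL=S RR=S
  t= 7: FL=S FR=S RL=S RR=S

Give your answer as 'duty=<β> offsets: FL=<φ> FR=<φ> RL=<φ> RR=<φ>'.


duty=5 offsets: FL=5 FR=4 RL=5 RR=5

duty β = stance ticks per leg = 5
FL: stance ticks = 5; W→S at t=3 → φ=5
FR: stance ticks = 5; W→S at t=4 → φ=4
RL: stance ticks = 5; W→S at t=3 → φ=5
RR: stance ticks = 5; W→S at t=3 → φ=5


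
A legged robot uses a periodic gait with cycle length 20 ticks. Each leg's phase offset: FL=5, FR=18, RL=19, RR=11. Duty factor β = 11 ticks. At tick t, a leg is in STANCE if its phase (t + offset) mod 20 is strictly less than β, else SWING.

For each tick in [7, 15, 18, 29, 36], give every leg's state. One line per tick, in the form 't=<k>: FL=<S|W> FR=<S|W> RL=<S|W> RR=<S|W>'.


t=7: phase=(12,5,6,18) vs β=11 → FL=W FR=S RL=S RR=W
t=15: phase=(0,13,14,6) vs β=11 → FL=S FR=W RL=W RR=S
t=18: phase=(3,16,17,9) vs β=11 → FL=S FR=W RL=W RR=S
t=29: phase=(14,7,8,0) vs β=11 → FL=W FR=S RL=S RR=S
t=36: phase=(1,14,15,7) vs β=11 → FL=S FR=W RL=W RR=S

t=7: FL=W FR=S RL=S RR=W
t=15: FL=S FR=W RL=W RR=S
t=18: FL=S FR=W RL=W RR=S
t=29: FL=W FR=S RL=S RR=S
t=36: FL=S FR=W RL=W RR=S


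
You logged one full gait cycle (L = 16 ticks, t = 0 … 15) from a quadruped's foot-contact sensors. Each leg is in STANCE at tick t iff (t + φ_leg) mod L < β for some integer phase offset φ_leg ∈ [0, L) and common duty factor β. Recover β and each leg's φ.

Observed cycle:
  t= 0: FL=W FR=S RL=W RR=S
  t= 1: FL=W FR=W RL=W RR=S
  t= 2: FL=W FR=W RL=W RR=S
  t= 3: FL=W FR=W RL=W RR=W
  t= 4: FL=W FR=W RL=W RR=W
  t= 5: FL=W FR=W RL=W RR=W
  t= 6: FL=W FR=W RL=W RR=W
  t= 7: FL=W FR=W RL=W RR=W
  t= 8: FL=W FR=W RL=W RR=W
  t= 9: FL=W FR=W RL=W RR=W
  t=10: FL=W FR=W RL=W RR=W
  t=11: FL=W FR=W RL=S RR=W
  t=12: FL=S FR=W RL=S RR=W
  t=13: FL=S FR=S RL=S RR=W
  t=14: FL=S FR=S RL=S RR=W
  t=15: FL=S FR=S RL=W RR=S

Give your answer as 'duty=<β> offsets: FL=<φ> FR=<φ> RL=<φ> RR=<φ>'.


duty β = stance ticks per leg = 4
FL: stance ticks = 4; W→S at t=12 → φ=4
FR: stance ticks = 4; W→S at t=13 → φ=3
RL: stance ticks = 4; W→S at t=11 → φ=5
RR: stance ticks = 4; W→S at t=15 → φ=1

duty=4 offsets: FL=4 FR=3 RL=5 RR=1


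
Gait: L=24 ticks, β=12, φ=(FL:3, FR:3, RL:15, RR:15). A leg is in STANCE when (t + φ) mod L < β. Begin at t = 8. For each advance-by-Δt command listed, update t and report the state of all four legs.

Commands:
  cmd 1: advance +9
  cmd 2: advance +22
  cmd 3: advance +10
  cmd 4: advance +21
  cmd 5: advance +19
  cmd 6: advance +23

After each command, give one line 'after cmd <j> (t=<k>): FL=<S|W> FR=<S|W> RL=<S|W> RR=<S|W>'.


after cmd 1 (t=17): FL=W FR=W RL=S RR=S
after cmd 2 (t=39): FL=W FR=W RL=S RR=S
after cmd 3 (t=49): FL=S FR=S RL=W RR=W
after cmd 4 (t=70): FL=S FR=S RL=W RR=W
after cmd 5 (t=89): FL=W FR=W RL=S RR=S
after cmd 6 (t=112): FL=W FR=W RL=S RR=S

start t=8: FL=S FR=S RL=W RR=W
cmd 1: advance +9 → t=17, phase=(20,20,8,8) → FL=W FR=W RL=S RR=S
cmd 2: advance +22 → t=39, phase=(18,18,6,6) → FL=W FR=W RL=S RR=S
cmd 3: advance +10 → t=49, phase=(4,4,16,16) → FL=S FR=S RL=W RR=W
cmd 4: advance +21 → t=70, phase=(1,1,13,13) → FL=S FR=S RL=W RR=W
cmd 5: advance +19 → t=89, phase=(20,20,8,8) → FL=W FR=W RL=S RR=S
cmd 6: advance +23 → t=112, phase=(19,19,7,7) → FL=W FR=W RL=S RR=S


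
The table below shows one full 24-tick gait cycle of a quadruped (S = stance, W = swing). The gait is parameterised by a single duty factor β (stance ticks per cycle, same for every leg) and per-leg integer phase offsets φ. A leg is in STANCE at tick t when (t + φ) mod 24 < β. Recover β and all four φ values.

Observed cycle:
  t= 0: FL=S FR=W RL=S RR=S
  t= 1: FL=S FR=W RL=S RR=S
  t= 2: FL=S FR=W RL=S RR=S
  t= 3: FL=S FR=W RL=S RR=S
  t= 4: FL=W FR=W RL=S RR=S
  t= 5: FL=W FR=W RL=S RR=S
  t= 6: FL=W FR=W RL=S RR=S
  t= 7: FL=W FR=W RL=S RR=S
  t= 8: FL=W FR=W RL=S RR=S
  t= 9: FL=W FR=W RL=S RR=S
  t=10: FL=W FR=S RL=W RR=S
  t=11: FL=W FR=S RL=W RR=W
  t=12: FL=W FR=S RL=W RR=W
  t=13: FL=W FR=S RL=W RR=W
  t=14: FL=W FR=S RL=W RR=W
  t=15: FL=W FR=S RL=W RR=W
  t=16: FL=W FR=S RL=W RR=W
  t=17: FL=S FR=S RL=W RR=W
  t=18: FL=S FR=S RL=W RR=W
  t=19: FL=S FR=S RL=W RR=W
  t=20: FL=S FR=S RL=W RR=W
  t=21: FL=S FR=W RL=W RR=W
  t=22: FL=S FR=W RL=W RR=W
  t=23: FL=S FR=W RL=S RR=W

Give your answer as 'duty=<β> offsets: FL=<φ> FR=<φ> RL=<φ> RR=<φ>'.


duty β = stance ticks per leg = 11
FL: stance ticks = 11; W→S at t=17 → φ=7
FR: stance ticks = 11; W→S at t=10 → φ=14
RL: stance ticks = 11; W→S at t=23 → φ=1
RR: stance ticks = 11; W→S at t=0 → φ=0

duty=11 offsets: FL=7 FR=14 RL=1 RR=0


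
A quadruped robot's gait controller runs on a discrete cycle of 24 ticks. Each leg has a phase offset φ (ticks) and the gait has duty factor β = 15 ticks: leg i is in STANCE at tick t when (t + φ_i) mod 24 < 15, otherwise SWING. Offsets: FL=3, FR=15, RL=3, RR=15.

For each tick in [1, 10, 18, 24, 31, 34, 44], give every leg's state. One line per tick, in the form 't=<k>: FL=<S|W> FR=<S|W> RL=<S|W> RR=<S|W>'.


t=1: phase=(4,16,4,16) vs β=15 → FL=S FR=W RL=S RR=W
t=10: phase=(13,1,13,1) vs β=15 → FL=S FR=S RL=S RR=S
t=18: phase=(21,9,21,9) vs β=15 → FL=W FR=S RL=W RR=S
t=24: phase=(3,15,3,15) vs β=15 → FL=S FR=W RL=S RR=W
t=31: phase=(10,22,10,22) vs β=15 → FL=S FR=W RL=S RR=W
t=34: phase=(13,1,13,1) vs β=15 → FL=S FR=S RL=S RR=S
t=44: phase=(23,11,23,11) vs β=15 → FL=W FR=S RL=W RR=S

t=1: FL=S FR=W RL=S RR=W
t=10: FL=S FR=S RL=S RR=S
t=18: FL=W FR=S RL=W RR=S
t=24: FL=S FR=W RL=S RR=W
t=31: FL=S FR=W RL=S RR=W
t=34: FL=S FR=S RL=S RR=S
t=44: FL=W FR=S RL=W RR=S


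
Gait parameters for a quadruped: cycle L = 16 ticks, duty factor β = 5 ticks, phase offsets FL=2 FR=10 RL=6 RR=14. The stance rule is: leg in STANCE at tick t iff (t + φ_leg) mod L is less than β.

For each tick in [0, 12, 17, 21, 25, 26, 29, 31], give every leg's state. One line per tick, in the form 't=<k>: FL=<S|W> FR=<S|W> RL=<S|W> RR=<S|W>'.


t=0: FL=S FR=W RL=W RR=W
t=12: FL=W FR=W RL=S RR=W
t=17: FL=S FR=W RL=W RR=W
t=21: FL=W FR=W RL=W RR=S
t=25: FL=W FR=S RL=W RR=W
t=26: FL=W FR=S RL=S RR=W
t=29: FL=W FR=W RL=S RR=W
t=31: FL=S FR=W RL=W RR=W

t=0: phase=(2,10,6,14) vs β=5 → FL=S FR=W RL=W RR=W
t=12: phase=(14,6,2,10) vs β=5 → FL=W FR=W RL=S RR=W
t=17: phase=(3,11,7,15) vs β=5 → FL=S FR=W RL=W RR=W
t=21: phase=(7,15,11,3) vs β=5 → FL=W FR=W RL=W RR=S
t=25: phase=(11,3,15,7) vs β=5 → FL=W FR=S RL=W RR=W
t=26: phase=(12,4,0,8) vs β=5 → FL=W FR=S RL=S RR=W
t=29: phase=(15,7,3,11) vs β=5 → FL=W FR=W RL=S RR=W
t=31: phase=(1,9,5,13) vs β=5 → FL=S FR=W RL=W RR=W


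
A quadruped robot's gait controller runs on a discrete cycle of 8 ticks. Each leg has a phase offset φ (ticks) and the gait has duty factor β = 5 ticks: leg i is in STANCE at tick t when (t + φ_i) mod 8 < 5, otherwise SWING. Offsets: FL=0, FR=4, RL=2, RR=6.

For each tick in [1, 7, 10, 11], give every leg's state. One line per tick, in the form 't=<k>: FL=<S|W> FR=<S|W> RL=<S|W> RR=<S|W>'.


t=1: FL=S FR=W RL=S RR=W
t=7: FL=W FR=S RL=S RR=W
t=10: FL=S FR=W RL=S RR=S
t=11: FL=S FR=W RL=W RR=S

t=1: phase=(1,5,3,7) vs β=5 → FL=S FR=W RL=S RR=W
t=7: phase=(7,3,1,5) vs β=5 → FL=W FR=S RL=S RR=W
t=10: phase=(2,6,4,0) vs β=5 → FL=S FR=W RL=S RR=S
t=11: phase=(3,7,5,1) vs β=5 → FL=S FR=W RL=W RR=S


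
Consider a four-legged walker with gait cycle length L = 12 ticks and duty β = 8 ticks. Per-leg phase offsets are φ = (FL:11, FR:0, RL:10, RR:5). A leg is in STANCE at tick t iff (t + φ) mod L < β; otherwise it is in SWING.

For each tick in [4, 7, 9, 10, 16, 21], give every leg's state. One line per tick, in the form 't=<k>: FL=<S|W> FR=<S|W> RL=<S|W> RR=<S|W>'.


t=4: FL=S FR=S RL=S RR=W
t=7: FL=S FR=S RL=S RR=S
t=9: FL=W FR=W RL=S RR=S
t=10: FL=W FR=W RL=W RR=S
t=16: FL=S FR=S RL=S RR=W
t=21: FL=W FR=W RL=S RR=S

t=4: phase=(3,4,2,9) vs β=8 → FL=S FR=S RL=S RR=W
t=7: phase=(6,7,5,0) vs β=8 → FL=S FR=S RL=S RR=S
t=9: phase=(8,9,7,2) vs β=8 → FL=W FR=W RL=S RR=S
t=10: phase=(9,10,8,3) vs β=8 → FL=W FR=W RL=W RR=S
t=16: phase=(3,4,2,9) vs β=8 → FL=S FR=S RL=S RR=W
t=21: phase=(8,9,7,2) vs β=8 → FL=W FR=W RL=S RR=S


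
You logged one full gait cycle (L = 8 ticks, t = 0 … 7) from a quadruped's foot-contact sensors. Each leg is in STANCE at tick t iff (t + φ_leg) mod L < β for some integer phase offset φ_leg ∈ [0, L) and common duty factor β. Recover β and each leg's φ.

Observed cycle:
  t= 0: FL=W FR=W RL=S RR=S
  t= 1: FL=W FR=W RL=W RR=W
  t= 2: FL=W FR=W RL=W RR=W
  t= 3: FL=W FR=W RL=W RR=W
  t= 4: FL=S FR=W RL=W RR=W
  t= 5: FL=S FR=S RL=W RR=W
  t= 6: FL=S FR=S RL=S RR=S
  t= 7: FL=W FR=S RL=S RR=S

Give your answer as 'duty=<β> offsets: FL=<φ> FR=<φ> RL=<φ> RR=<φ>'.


duty=3 offsets: FL=4 FR=3 RL=2 RR=2

duty β = stance ticks per leg = 3
FL: stance ticks = 3; W→S at t=4 → φ=4
FR: stance ticks = 3; W→S at t=5 → φ=3
RL: stance ticks = 3; W→S at t=6 → φ=2
RR: stance ticks = 3; W→S at t=6 → φ=2


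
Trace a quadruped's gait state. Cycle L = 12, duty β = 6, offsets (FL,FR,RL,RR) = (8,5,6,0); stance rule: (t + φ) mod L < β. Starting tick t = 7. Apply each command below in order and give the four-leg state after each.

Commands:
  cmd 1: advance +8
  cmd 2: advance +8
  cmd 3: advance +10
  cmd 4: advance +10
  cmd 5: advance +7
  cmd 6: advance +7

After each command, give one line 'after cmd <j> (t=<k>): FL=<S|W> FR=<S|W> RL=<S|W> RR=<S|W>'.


after cmd 1 (t=15): FL=W FR=W RL=W RR=S
after cmd 2 (t=23): FL=W FR=S RL=S RR=W
after cmd 3 (t=33): FL=S FR=S RL=S RR=W
after cmd 4 (t=43): FL=S FR=S RL=S RR=W
after cmd 5 (t=50): FL=W FR=W RL=W RR=S
after cmd 6 (t=57): FL=S FR=S RL=S RR=W

start t=7: FL=S FR=S RL=S RR=W
cmd 1: advance +8 → t=15, phase=(11,8,9,3) → FL=W FR=W RL=W RR=S
cmd 2: advance +8 → t=23, phase=(7,4,5,11) → FL=W FR=S RL=S RR=W
cmd 3: advance +10 → t=33, phase=(5,2,3,9) → FL=S FR=S RL=S RR=W
cmd 4: advance +10 → t=43, phase=(3,0,1,7) → FL=S FR=S RL=S RR=W
cmd 5: advance +7 → t=50, phase=(10,7,8,2) → FL=W FR=W RL=W RR=S
cmd 6: advance +7 → t=57, phase=(5,2,3,9) → FL=S FR=S RL=S RR=W


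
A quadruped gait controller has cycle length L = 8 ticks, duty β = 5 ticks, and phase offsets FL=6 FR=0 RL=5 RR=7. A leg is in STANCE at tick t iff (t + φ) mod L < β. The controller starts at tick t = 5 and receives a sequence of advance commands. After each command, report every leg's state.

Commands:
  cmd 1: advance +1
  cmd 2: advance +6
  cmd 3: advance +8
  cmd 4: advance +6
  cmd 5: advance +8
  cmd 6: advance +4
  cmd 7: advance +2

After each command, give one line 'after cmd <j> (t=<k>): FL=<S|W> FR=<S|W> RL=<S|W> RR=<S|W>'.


start t=5: FL=S FR=W RL=S RR=S
cmd 1: advance +1 → t=6, phase=(4,6,3,5) → FL=S FR=W RL=S RR=W
cmd 2: advance +6 → t=12, phase=(2,4,1,3) → FL=S FR=S RL=S RR=S
cmd 3: advance +8 → t=20, phase=(2,4,1,3) → FL=S FR=S RL=S RR=S
cmd 4: advance +6 → t=26, phase=(0,2,7,1) → FL=S FR=S RL=W RR=S
cmd 5: advance +8 → t=34, phase=(0,2,7,1) → FL=S FR=S RL=W RR=S
cmd 6: advance +4 → t=38, phase=(4,6,3,5) → FL=S FR=W RL=S RR=W
cmd 7: advance +2 → t=40, phase=(6,0,5,7) → FL=W FR=S RL=W RR=W

after cmd 1 (t=6): FL=S FR=W RL=S RR=W
after cmd 2 (t=12): FL=S FR=S RL=S RR=S
after cmd 3 (t=20): FL=S FR=S RL=S RR=S
after cmd 4 (t=26): FL=S FR=S RL=W RR=S
after cmd 5 (t=34): FL=S FR=S RL=W RR=S
after cmd 6 (t=38): FL=S FR=W RL=S RR=W
after cmd 7 (t=40): FL=W FR=S RL=W RR=W


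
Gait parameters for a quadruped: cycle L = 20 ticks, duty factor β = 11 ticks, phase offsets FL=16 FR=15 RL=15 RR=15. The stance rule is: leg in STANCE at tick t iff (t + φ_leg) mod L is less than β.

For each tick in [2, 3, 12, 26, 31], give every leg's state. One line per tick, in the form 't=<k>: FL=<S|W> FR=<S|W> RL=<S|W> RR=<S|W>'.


t=2: phase=(18,17,17,17) vs β=11 → FL=W FR=W RL=W RR=W
t=3: phase=(19,18,18,18) vs β=11 → FL=W FR=W RL=W RR=W
t=12: phase=(8,7,7,7) vs β=11 → FL=S FR=S RL=S RR=S
t=26: phase=(2,1,1,1) vs β=11 → FL=S FR=S RL=S RR=S
t=31: phase=(7,6,6,6) vs β=11 → FL=S FR=S RL=S RR=S

t=2: FL=W FR=W RL=W RR=W
t=3: FL=W FR=W RL=W RR=W
t=12: FL=S FR=S RL=S RR=S
t=26: FL=S FR=S RL=S RR=S
t=31: FL=S FR=S RL=S RR=S


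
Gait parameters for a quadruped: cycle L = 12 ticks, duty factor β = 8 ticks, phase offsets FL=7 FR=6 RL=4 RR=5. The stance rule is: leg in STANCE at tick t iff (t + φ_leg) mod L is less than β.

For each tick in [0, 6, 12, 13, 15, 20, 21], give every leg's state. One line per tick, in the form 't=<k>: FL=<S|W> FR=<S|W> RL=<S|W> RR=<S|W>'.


t=0: phase=(7,6,4,5) vs β=8 → FL=S FR=S RL=S RR=S
t=6: phase=(1,0,10,11) vs β=8 → FL=S FR=S RL=W RR=W
t=12: phase=(7,6,4,5) vs β=8 → FL=S FR=S RL=S RR=S
t=13: phase=(8,7,5,6) vs β=8 → FL=W FR=S RL=S RR=S
t=15: phase=(10,9,7,8) vs β=8 → FL=W FR=W RL=S RR=W
t=20: phase=(3,2,0,1) vs β=8 → FL=S FR=S RL=S RR=S
t=21: phase=(4,3,1,2) vs β=8 → FL=S FR=S RL=S RR=S

t=0: FL=S FR=S RL=S RR=S
t=6: FL=S FR=S RL=W RR=W
t=12: FL=S FR=S RL=S RR=S
t=13: FL=W FR=S RL=S RR=S
t=15: FL=W FR=W RL=S RR=W
t=20: FL=S FR=S RL=S RR=S
t=21: FL=S FR=S RL=S RR=S


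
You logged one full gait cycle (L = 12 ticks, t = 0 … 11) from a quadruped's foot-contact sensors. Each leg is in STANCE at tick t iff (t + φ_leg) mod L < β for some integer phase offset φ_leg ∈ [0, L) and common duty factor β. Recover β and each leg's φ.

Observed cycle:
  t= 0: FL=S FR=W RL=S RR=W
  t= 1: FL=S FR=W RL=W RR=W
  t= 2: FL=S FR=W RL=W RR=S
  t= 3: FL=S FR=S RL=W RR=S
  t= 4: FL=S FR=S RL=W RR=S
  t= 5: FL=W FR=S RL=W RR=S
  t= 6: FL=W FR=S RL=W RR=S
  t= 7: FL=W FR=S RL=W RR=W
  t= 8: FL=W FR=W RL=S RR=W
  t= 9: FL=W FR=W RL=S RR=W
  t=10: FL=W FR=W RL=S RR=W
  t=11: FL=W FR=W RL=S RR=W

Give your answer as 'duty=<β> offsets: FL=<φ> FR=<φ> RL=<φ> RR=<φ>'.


duty=5 offsets: FL=0 FR=9 RL=4 RR=10

duty β = stance ticks per leg = 5
FL: stance ticks = 5; W→S at t=0 → φ=0
FR: stance ticks = 5; W→S at t=3 → φ=9
RL: stance ticks = 5; W→S at t=8 → φ=4
RR: stance ticks = 5; W→S at t=2 → φ=10


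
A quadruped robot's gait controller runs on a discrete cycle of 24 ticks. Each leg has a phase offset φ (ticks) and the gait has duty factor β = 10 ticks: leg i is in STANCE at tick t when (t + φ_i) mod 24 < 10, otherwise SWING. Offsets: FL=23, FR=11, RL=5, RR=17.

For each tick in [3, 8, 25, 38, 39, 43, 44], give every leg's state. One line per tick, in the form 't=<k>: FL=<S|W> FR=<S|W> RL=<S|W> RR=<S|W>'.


t=3: FL=S FR=W RL=S RR=W
t=8: FL=S FR=W RL=W RR=S
t=25: FL=S FR=W RL=S RR=W
t=38: FL=W FR=S RL=W RR=S
t=39: FL=W FR=S RL=W RR=S
t=43: FL=W FR=S RL=S RR=W
t=44: FL=W FR=S RL=S RR=W

t=3: phase=(2,14,8,20) vs β=10 → FL=S FR=W RL=S RR=W
t=8: phase=(7,19,13,1) vs β=10 → FL=S FR=W RL=W RR=S
t=25: phase=(0,12,6,18) vs β=10 → FL=S FR=W RL=S RR=W
t=38: phase=(13,1,19,7) vs β=10 → FL=W FR=S RL=W RR=S
t=39: phase=(14,2,20,8) vs β=10 → FL=W FR=S RL=W RR=S
t=43: phase=(18,6,0,12) vs β=10 → FL=W FR=S RL=S RR=W
t=44: phase=(19,7,1,13) vs β=10 → FL=W FR=S RL=S RR=W


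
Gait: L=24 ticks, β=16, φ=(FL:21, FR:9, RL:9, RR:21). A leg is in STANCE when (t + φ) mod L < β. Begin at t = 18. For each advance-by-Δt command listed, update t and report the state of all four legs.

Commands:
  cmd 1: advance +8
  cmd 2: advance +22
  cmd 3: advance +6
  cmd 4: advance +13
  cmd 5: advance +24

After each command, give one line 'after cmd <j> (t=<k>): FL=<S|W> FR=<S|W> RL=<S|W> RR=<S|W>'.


start t=18: FL=S FR=S RL=S RR=S
cmd 1: advance +8 → t=26, phase=(23,11,11,23) → FL=W FR=S RL=S RR=W
cmd 2: advance +22 → t=48, phase=(21,9,9,21) → FL=W FR=S RL=S RR=W
cmd 3: advance +6 → t=54, phase=(3,15,15,3) → FL=S FR=S RL=S RR=S
cmd 4: advance +13 → t=67, phase=(16,4,4,16) → FL=W FR=S RL=S RR=W
cmd 5: advance +24 → t=91, phase=(16,4,4,16) → FL=W FR=S RL=S RR=W

after cmd 1 (t=26): FL=W FR=S RL=S RR=W
after cmd 2 (t=48): FL=W FR=S RL=S RR=W
after cmd 3 (t=54): FL=S FR=S RL=S RR=S
after cmd 4 (t=67): FL=W FR=S RL=S RR=W
after cmd 5 (t=91): FL=W FR=S RL=S RR=W


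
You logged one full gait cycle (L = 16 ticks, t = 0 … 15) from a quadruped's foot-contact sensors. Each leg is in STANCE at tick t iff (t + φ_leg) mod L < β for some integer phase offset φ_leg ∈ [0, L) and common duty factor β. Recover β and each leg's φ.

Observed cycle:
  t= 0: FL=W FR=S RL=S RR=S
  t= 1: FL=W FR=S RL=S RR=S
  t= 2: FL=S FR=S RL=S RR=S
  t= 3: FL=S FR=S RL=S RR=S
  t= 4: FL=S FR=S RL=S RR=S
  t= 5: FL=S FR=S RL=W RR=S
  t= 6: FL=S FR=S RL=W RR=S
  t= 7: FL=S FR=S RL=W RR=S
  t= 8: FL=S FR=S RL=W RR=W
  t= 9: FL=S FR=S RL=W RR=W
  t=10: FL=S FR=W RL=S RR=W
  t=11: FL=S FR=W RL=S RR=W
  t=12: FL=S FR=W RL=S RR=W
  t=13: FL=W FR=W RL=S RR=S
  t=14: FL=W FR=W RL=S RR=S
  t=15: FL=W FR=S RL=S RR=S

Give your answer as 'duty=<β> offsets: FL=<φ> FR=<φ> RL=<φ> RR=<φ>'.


duty=11 offsets: FL=14 FR=1 RL=6 RR=3

duty β = stance ticks per leg = 11
FL: stance ticks = 11; W→S at t=2 → φ=14
FR: stance ticks = 11; W→S at t=15 → φ=1
RL: stance ticks = 11; W→S at t=10 → φ=6
RR: stance ticks = 11; W→S at t=13 → φ=3


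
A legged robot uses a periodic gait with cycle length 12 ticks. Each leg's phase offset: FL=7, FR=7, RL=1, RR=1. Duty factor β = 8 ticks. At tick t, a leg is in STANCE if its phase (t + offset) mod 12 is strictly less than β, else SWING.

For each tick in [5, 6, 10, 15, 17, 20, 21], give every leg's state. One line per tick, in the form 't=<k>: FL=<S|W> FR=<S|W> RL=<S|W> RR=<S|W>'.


t=5: phase=(0,0,6,6) vs β=8 → FL=S FR=S RL=S RR=S
t=6: phase=(1,1,7,7) vs β=8 → FL=S FR=S RL=S RR=S
t=10: phase=(5,5,11,11) vs β=8 → FL=S FR=S RL=W RR=W
t=15: phase=(10,10,4,4) vs β=8 → FL=W FR=W RL=S RR=S
t=17: phase=(0,0,6,6) vs β=8 → FL=S FR=S RL=S RR=S
t=20: phase=(3,3,9,9) vs β=8 → FL=S FR=S RL=W RR=W
t=21: phase=(4,4,10,10) vs β=8 → FL=S FR=S RL=W RR=W

t=5: FL=S FR=S RL=S RR=S
t=6: FL=S FR=S RL=S RR=S
t=10: FL=S FR=S RL=W RR=W
t=15: FL=W FR=W RL=S RR=S
t=17: FL=S FR=S RL=S RR=S
t=20: FL=S FR=S RL=W RR=W
t=21: FL=S FR=S RL=W RR=W


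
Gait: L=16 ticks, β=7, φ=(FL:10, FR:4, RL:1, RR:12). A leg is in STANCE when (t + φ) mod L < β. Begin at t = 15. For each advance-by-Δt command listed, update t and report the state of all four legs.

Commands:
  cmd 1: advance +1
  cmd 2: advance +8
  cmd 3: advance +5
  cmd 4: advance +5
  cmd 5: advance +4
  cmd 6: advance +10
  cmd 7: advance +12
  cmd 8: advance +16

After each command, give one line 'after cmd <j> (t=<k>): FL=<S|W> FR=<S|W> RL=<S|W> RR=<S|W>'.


start t=15: FL=W FR=S RL=S RR=W
cmd 1: advance +1 → t=16, phase=(10,4,1,12) → FL=W FR=S RL=S RR=W
cmd 2: advance +8 → t=24, phase=(2,12,9,4) → FL=S FR=W RL=W RR=S
cmd 3: advance +5 → t=29, phase=(7,1,14,9) → FL=W FR=S RL=W RR=W
cmd 4: advance +5 → t=34, phase=(12,6,3,14) → FL=W FR=S RL=S RR=W
cmd 5: advance +4 → t=38, phase=(0,10,7,2) → FL=S FR=W RL=W RR=S
cmd 6: advance +10 → t=48, phase=(10,4,1,12) → FL=W FR=S RL=S RR=W
cmd 7: advance +12 → t=60, phase=(6,0,13,8) → FL=S FR=S RL=W RR=W
cmd 8: advance +16 → t=76, phase=(6,0,13,8) → FL=S FR=S RL=W RR=W

after cmd 1 (t=16): FL=W FR=S RL=S RR=W
after cmd 2 (t=24): FL=S FR=W RL=W RR=S
after cmd 3 (t=29): FL=W FR=S RL=W RR=W
after cmd 4 (t=34): FL=W FR=S RL=S RR=W
after cmd 5 (t=38): FL=S FR=W RL=W RR=S
after cmd 6 (t=48): FL=W FR=S RL=S RR=W
after cmd 7 (t=60): FL=S FR=S RL=W RR=W
after cmd 8 (t=76): FL=S FR=S RL=W RR=W


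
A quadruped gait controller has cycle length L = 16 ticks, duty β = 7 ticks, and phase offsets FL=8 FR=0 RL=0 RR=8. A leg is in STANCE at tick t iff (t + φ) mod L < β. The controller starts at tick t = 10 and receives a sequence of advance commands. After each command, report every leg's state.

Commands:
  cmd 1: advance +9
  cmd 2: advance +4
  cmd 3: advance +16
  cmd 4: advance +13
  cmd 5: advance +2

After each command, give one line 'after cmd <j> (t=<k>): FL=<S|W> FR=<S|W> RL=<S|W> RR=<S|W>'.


after cmd 1 (t=19): FL=W FR=S RL=S RR=W
after cmd 2 (t=23): FL=W FR=W RL=W RR=W
after cmd 3 (t=39): FL=W FR=W RL=W RR=W
after cmd 4 (t=52): FL=W FR=S RL=S RR=W
after cmd 5 (t=54): FL=W FR=S RL=S RR=W

start t=10: FL=S FR=W RL=W RR=S
cmd 1: advance +9 → t=19, phase=(11,3,3,11) → FL=W FR=S RL=S RR=W
cmd 2: advance +4 → t=23, phase=(15,7,7,15) → FL=W FR=W RL=W RR=W
cmd 3: advance +16 → t=39, phase=(15,7,7,15) → FL=W FR=W RL=W RR=W
cmd 4: advance +13 → t=52, phase=(12,4,4,12) → FL=W FR=S RL=S RR=W
cmd 5: advance +2 → t=54, phase=(14,6,6,14) → FL=W FR=S RL=S RR=W


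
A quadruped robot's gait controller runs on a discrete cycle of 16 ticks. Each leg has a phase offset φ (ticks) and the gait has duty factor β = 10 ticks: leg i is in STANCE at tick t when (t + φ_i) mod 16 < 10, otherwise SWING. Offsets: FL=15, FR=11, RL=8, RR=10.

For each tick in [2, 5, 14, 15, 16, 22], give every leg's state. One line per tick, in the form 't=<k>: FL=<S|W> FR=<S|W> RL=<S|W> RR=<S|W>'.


t=2: FL=S FR=W RL=W RR=W
t=5: FL=S FR=S RL=W RR=W
t=14: FL=W FR=S RL=S RR=S
t=15: FL=W FR=W RL=S RR=S
t=16: FL=W FR=W RL=S RR=W
t=22: FL=S FR=S RL=W RR=S

t=2: phase=(1,13,10,12) vs β=10 → FL=S FR=W RL=W RR=W
t=5: phase=(4,0,13,15) vs β=10 → FL=S FR=S RL=W RR=W
t=14: phase=(13,9,6,8) vs β=10 → FL=W FR=S RL=S RR=S
t=15: phase=(14,10,7,9) vs β=10 → FL=W FR=W RL=S RR=S
t=16: phase=(15,11,8,10) vs β=10 → FL=W FR=W RL=S RR=W
t=22: phase=(5,1,14,0) vs β=10 → FL=S FR=S RL=W RR=S


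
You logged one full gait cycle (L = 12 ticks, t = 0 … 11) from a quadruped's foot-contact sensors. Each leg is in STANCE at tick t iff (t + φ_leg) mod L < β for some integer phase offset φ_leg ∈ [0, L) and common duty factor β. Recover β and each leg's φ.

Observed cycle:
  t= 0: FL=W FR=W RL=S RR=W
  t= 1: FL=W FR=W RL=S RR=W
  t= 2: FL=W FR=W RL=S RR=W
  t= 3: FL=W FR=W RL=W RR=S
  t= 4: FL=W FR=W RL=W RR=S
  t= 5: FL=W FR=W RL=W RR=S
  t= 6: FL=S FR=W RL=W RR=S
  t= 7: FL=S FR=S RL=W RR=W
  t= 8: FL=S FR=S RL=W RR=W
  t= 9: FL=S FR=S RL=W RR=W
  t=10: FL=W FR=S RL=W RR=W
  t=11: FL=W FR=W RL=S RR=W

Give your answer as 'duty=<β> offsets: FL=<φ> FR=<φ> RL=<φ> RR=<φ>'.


duty=4 offsets: FL=6 FR=5 RL=1 RR=9

duty β = stance ticks per leg = 4
FL: stance ticks = 4; W→S at t=6 → φ=6
FR: stance ticks = 4; W→S at t=7 → φ=5
RL: stance ticks = 4; W→S at t=11 → φ=1
RR: stance ticks = 4; W→S at t=3 → φ=9


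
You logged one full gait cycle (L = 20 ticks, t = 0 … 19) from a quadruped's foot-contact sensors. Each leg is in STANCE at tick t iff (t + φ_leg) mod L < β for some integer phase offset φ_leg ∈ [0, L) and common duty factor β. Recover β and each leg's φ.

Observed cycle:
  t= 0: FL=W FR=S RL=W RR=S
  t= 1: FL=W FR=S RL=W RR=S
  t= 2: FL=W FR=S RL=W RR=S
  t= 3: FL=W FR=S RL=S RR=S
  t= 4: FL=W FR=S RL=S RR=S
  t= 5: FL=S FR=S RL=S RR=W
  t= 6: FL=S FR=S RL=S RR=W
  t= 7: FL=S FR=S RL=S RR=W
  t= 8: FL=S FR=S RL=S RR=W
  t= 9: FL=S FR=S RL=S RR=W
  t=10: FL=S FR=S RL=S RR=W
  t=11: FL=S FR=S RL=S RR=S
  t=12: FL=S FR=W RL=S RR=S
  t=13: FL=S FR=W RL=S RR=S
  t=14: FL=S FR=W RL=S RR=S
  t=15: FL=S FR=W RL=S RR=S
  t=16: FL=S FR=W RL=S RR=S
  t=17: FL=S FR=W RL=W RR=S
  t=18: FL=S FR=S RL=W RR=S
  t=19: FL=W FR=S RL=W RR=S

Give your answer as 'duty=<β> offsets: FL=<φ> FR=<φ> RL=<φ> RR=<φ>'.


duty=14 offsets: FL=15 FR=2 RL=17 RR=9

duty β = stance ticks per leg = 14
FL: stance ticks = 14; W→S at t=5 → φ=15
FR: stance ticks = 14; W→S at t=18 → φ=2
RL: stance ticks = 14; W→S at t=3 → φ=17
RR: stance ticks = 14; W→S at t=11 → φ=9


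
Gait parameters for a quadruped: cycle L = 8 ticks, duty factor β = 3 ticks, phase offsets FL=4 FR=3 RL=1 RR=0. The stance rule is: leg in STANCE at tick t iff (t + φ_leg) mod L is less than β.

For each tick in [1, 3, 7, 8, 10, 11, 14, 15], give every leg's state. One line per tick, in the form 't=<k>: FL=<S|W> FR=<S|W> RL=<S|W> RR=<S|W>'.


t=1: phase=(5,4,2,1) vs β=3 → FL=W FR=W RL=S RR=S
t=3: phase=(7,6,4,3) vs β=3 → FL=W FR=W RL=W RR=W
t=7: phase=(3,2,0,7) vs β=3 → FL=W FR=S RL=S RR=W
t=8: phase=(4,3,1,0) vs β=3 → FL=W FR=W RL=S RR=S
t=10: phase=(6,5,3,2) vs β=3 → FL=W FR=W RL=W RR=S
t=11: phase=(7,6,4,3) vs β=3 → FL=W FR=W RL=W RR=W
t=14: phase=(2,1,7,6) vs β=3 → FL=S FR=S RL=W RR=W
t=15: phase=(3,2,0,7) vs β=3 → FL=W FR=S RL=S RR=W

t=1: FL=W FR=W RL=S RR=S
t=3: FL=W FR=W RL=W RR=W
t=7: FL=W FR=S RL=S RR=W
t=8: FL=W FR=W RL=S RR=S
t=10: FL=W FR=W RL=W RR=S
t=11: FL=W FR=W RL=W RR=W
t=14: FL=S FR=S RL=W RR=W
t=15: FL=W FR=S RL=S RR=W


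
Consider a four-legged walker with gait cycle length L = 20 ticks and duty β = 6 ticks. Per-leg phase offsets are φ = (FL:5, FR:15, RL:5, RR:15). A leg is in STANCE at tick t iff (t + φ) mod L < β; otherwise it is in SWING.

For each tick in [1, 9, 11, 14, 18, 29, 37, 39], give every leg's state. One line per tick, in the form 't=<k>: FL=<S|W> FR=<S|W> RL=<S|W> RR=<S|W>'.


t=1: phase=(6,16,6,16) vs β=6 → FL=W FR=W RL=W RR=W
t=9: phase=(14,4,14,4) vs β=6 → FL=W FR=S RL=W RR=S
t=11: phase=(16,6,16,6) vs β=6 → FL=W FR=W RL=W RR=W
t=14: phase=(19,9,19,9) vs β=6 → FL=W FR=W RL=W RR=W
t=18: phase=(3,13,3,13) vs β=6 → FL=S FR=W RL=S RR=W
t=29: phase=(14,4,14,4) vs β=6 → FL=W FR=S RL=W RR=S
t=37: phase=(2,12,2,12) vs β=6 → FL=S FR=W RL=S RR=W
t=39: phase=(4,14,4,14) vs β=6 → FL=S FR=W RL=S RR=W

t=1: FL=W FR=W RL=W RR=W
t=9: FL=W FR=S RL=W RR=S
t=11: FL=W FR=W RL=W RR=W
t=14: FL=W FR=W RL=W RR=W
t=18: FL=S FR=W RL=S RR=W
t=29: FL=W FR=S RL=W RR=S
t=37: FL=S FR=W RL=S RR=W
t=39: FL=S FR=W RL=S RR=W


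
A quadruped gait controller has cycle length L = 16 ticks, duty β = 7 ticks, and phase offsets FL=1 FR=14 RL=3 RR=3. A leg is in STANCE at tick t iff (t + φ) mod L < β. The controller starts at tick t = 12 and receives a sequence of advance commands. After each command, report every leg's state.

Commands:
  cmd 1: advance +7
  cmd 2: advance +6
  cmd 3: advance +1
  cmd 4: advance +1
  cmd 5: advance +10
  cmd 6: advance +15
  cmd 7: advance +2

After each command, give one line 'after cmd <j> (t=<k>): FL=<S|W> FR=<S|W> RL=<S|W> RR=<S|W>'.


start t=12: FL=W FR=W RL=W RR=W
cmd 1: advance +7 → t=19, phase=(4,1,6,6) → FL=S FR=S RL=S RR=S
cmd 2: advance +6 → t=25, phase=(10,7,12,12) → FL=W FR=W RL=W RR=W
cmd 3: advance +1 → t=26, phase=(11,8,13,13) → FL=W FR=W RL=W RR=W
cmd 4: advance +1 → t=27, phase=(12,9,14,14) → FL=W FR=W RL=W RR=W
cmd 5: advance +10 → t=37, phase=(6,3,8,8) → FL=S FR=S RL=W RR=W
cmd 6: advance +15 → t=52, phase=(5,2,7,7) → FL=S FR=S RL=W RR=W
cmd 7: advance +2 → t=54, phase=(7,4,9,9) → FL=W FR=S RL=W RR=W

after cmd 1 (t=19): FL=S FR=S RL=S RR=S
after cmd 2 (t=25): FL=W FR=W RL=W RR=W
after cmd 3 (t=26): FL=W FR=W RL=W RR=W
after cmd 4 (t=27): FL=W FR=W RL=W RR=W
after cmd 5 (t=37): FL=S FR=S RL=W RR=W
after cmd 6 (t=52): FL=S FR=S RL=W RR=W
after cmd 7 (t=54): FL=W FR=S RL=W RR=W


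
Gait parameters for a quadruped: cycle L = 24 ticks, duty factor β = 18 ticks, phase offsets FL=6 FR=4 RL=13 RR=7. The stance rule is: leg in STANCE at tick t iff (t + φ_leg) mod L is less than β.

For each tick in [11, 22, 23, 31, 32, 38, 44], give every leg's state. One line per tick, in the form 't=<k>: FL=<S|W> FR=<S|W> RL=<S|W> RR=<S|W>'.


t=11: FL=S FR=S RL=S RR=W
t=22: FL=S FR=S RL=S RR=S
t=23: FL=S FR=S RL=S RR=S
t=31: FL=S FR=S RL=W RR=S
t=32: FL=S FR=S RL=W RR=S
t=38: FL=W FR=W RL=S RR=W
t=44: FL=S FR=S RL=S RR=S

t=11: phase=(17,15,0,18) vs β=18 → FL=S FR=S RL=S RR=W
t=22: phase=(4,2,11,5) vs β=18 → FL=S FR=S RL=S RR=S
t=23: phase=(5,3,12,6) vs β=18 → FL=S FR=S RL=S RR=S
t=31: phase=(13,11,20,14) vs β=18 → FL=S FR=S RL=W RR=S
t=32: phase=(14,12,21,15) vs β=18 → FL=S FR=S RL=W RR=S
t=38: phase=(20,18,3,21) vs β=18 → FL=W FR=W RL=S RR=W
t=44: phase=(2,0,9,3) vs β=18 → FL=S FR=S RL=S RR=S


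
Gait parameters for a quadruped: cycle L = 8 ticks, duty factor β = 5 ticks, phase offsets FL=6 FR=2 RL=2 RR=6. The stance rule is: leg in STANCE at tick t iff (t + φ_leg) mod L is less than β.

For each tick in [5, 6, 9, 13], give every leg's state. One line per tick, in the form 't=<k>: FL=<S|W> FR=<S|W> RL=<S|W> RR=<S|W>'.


t=5: FL=S FR=W RL=W RR=S
t=6: FL=S FR=S RL=S RR=S
t=9: FL=W FR=S RL=S RR=W
t=13: FL=S FR=W RL=W RR=S

t=5: phase=(3,7,7,3) vs β=5 → FL=S FR=W RL=W RR=S
t=6: phase=(4,0,0,4) vs β=5 → FL=S FR=S RL=S RR=S
t=9: phase=(7,3,3,7) vs β=5 → FL=W FR=S RL=S RR=W
t=13: phase=(3,7,7,3) vs β=5 → FL=S FR=W RL=W RR=S


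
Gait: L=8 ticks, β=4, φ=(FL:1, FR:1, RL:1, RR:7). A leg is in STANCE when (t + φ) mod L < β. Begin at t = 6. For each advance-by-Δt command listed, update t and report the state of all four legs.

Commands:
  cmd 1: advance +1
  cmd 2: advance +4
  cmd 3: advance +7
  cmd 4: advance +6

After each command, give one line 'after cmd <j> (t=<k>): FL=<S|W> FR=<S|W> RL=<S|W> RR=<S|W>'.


start t=6: FL=W FR=W RL=W RR=W
cmd 1: advance +1 → t=7, phase=(0,0,0,6) → FL=S FR=S RL=S RR=W
cmd 2: advance +4 → t=11, phase=(4,4,4,2) → FL=W FR=W RL=W RR=S
cmd 3: advance +7 → t=18, phase=(3,3,3,1) → FL=S FR=S RL=S RR=S
cmd 4: advance +6 → t=24, phase=(1,1,1,7) → FL=S FR=S RL=S RR=W

after cmd 1 (t=7): FL=S FR=S RL=S RR=W
after cmd 2 (t=11): FL=W FR=W RL=W RR=S
after cmd 3 (t=18): FL=S FR=S RL=S RR=S
after cmd 4 (t=24): FL=S FR=S RL=S RR=W


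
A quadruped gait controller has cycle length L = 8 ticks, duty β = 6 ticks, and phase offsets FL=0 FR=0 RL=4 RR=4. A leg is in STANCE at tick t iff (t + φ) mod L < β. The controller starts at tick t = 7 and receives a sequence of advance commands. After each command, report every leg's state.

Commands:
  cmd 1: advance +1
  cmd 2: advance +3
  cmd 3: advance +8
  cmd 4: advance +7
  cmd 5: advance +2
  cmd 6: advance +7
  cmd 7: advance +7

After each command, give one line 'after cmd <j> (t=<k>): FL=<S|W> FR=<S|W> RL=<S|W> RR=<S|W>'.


after cmd 1 (t=8): FL=S FR=S RL=S RR=S
after cmd 2 (t=11): FL=S FR=S RL=W RR=W
after cmd 3 (t=19): FL=S FR=S RL=W RR=W
after cmd 4 (t=26): FL=S FR=S RL=W RR=W
after cmd 5 (t=28): FL=S FR=S RL=S RR=S
after cmd 6 (t=35): FL=S FR=S RL=W RR=W
after cmd 7 (t=42): FL=S FR=S RL=W RR=W

start t=7: FL=W FR=W RL=S RR=S
cmd 1: advance +1 → t=8, phase=(0,0,4,4) → FL=S FR=S RL=S RR=S
cmd 2: advance +3 → t=11, phase=(3,3,7,7) → FL=S FR=S RL=W RR=W
cmd 3: advance +8 → t=19, phase=(3,3,7,7) → FL=S FR=S RL=W RR=W
cmd 4: advance +7 → t=26, phase=(2,2,6,6) → FL=S FR=S RL=W RR=W
cmd 5: advance +2 → t=28, phase=(4,4,0,0) → FL=S FR=S RL=S RR=S
cmd 6: advance +7 → t=35, phase=(3,3,7,7) → FL=S FR=S RL=W RR=W
cmd 7: advance +7 → t=42, phase=(2,2,6,6) → FL=S FR=S RL=W RR=W


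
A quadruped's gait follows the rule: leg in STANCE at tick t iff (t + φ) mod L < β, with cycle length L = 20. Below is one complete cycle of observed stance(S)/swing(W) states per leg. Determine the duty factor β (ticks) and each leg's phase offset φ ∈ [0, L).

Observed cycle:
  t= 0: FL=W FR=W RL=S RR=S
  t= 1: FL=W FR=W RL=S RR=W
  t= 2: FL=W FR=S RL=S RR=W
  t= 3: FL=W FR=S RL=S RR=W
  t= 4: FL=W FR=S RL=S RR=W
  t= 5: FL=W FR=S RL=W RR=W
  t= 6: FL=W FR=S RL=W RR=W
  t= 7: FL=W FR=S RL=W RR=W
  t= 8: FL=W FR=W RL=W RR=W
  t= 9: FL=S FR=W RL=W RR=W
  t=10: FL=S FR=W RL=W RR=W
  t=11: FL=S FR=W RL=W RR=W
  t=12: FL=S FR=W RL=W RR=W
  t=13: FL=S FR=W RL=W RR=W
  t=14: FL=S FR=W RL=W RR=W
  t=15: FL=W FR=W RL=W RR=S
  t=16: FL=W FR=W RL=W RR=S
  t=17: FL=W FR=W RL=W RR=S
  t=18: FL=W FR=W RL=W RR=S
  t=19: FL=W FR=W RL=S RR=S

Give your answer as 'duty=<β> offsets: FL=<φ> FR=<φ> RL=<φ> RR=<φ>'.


duty=6 offsets: FL=11 FR=18 RL=1 RR=5

duty β = stance ticks per leg = 6
FL: stance ticks = 6; W→S at t=9 → φ=11
FR: stance ticks = 6; W→S at t=2 → φ=18
RL: stance ticks = 6; W→S at t=19 → φ=1
RR: stance ticks = 6; W→S at t=15 → φ=5


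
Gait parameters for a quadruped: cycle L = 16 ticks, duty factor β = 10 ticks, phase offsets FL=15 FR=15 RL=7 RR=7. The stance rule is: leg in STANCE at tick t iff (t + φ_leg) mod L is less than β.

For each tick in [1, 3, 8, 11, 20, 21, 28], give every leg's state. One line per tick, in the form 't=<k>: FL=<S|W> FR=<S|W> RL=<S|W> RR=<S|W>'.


t=1: phase=(0,0,8,8) vs β=10 → FL=S FR=S RL=S RR=S
t=3: phase=(2,2,10,10) vs β=10 → FL=S FR=S RL=W RR=W
t=8: phase=(7,7,15,15) vs β=10 → FL=S FR=S RL=W RR=W
t=11: phase=(10,10,2,2) vs β=10 → FL=W FR=W RL=S RR=S
t=20: phase=(3,3,11,11) vs β=10 → FL=S FR=S RL=W RR=W
t=21: phase=(4,4,12,12) vs β=10 → FL=S FR=S RL=W RR=W
t=28: phase=(11,11,3,3) vs β=10 → FL=W FR=W RL=S RR=S

t=1: FL=S FR=S RL=S RR=S
t=3: FL=S FR=S RL=W RR=W
t=8: FL=S FR=S RL=W RR=W
t=11: FL=W FR=W RL=S RR=S
t=20: FL=S FR=S RL=W RR=W
t=21: FL=S FR=S RL=W RR=W
t=28: FL=W FR=W RL=S RR=S
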